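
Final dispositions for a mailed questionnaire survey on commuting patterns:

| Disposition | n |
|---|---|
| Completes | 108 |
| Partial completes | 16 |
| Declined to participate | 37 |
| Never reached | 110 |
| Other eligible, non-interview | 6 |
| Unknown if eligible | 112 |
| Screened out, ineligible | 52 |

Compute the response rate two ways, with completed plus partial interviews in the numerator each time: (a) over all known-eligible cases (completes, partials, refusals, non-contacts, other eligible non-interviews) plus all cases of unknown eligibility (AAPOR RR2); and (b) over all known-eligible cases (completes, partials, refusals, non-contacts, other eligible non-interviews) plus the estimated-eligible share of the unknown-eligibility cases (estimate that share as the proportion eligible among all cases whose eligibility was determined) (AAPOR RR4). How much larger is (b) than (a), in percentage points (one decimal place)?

Numerator: 108 + 16 = 124
Denom: 108 + 16 + 37 + 110 + 6 + 112 = 389
RR2 = 124 / 389 = 0.3188
Known eligible: 108 + 16 + 37 + 110 + 6 = 277
e = 277 / (277 + 52) = 277 / 329 = 0.8419
Estimated eligible among unknowns: 0.8419 × 112 = 94.29
Denom: 277 + 94.29 = 371.29
RR4 = 124 / 371.29 = 0.3340
Difference = 33.40 − 31.88 = 1.52 percentage points

1.5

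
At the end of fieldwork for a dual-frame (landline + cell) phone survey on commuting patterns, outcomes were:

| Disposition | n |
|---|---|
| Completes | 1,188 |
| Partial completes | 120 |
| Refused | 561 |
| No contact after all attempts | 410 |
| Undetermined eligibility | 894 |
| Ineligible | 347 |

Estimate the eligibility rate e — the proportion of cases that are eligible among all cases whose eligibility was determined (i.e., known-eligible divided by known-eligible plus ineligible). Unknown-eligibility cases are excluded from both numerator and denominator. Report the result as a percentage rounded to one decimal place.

86.8%

Known eligible: 1188 + 120 + 561 + 410 = 2279
e = 2279 / (2279 + 347) = 2279 / 2626 = 0.8679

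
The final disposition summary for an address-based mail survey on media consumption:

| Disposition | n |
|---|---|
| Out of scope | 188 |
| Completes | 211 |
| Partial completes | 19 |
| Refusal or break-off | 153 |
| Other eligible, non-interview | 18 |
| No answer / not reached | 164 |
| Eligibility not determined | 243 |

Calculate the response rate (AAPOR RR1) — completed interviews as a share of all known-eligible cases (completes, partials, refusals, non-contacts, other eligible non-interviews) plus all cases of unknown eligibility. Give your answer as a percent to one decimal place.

Top = 211
Denominator = 211 + 19 + 153 + 164 + 18 + 243 = 808
RR1 = 211 / 808 = 0.2611

26.1%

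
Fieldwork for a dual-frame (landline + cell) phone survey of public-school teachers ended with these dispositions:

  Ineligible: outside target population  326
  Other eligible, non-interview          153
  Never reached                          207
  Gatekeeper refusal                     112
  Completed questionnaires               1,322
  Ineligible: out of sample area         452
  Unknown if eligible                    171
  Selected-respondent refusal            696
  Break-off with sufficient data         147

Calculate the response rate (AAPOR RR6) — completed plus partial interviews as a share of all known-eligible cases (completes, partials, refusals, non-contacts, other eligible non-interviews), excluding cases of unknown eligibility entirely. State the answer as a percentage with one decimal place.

55.7%

Refused = 112 + 696 = 808
Not eligible = 326 + 452 = 778
Num → 1322 + 147 = 1469
Denom → 1322 + 147 + 808 + 207 + 153 = 2637
RR6 = 1469 / 2637 = 0.5571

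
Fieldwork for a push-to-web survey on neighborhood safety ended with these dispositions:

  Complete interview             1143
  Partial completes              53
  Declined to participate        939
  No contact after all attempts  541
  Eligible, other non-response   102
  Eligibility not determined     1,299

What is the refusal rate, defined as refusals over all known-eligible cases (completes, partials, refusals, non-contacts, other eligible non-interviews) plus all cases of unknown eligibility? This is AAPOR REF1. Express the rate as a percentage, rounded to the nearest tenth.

Num = 939
Base = 1143 + 53 + 939 + 541 + 102 + 1299 = 4077
REF1 = 939 / 4077 = 0.2303

23.0%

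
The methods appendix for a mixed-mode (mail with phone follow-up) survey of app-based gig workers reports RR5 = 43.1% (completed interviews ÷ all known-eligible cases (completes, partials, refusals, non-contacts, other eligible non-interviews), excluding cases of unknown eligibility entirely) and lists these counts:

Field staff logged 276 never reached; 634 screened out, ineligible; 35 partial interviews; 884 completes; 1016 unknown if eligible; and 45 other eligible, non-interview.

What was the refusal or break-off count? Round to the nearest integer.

RR5 = 884 / D = 0.431
D = 884 / 0.431 = 2051.0
Rest of base = 1240
refusal or break-off = 2051.0 − 1240 ≈ 811

811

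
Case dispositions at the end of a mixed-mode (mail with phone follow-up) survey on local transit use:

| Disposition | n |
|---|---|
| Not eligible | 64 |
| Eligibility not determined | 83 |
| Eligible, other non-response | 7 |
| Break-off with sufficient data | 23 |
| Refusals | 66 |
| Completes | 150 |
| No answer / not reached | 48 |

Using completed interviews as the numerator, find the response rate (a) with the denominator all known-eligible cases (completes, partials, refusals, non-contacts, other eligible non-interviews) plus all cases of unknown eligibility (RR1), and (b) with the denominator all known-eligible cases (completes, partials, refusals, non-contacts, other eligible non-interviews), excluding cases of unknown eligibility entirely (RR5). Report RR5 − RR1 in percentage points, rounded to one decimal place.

11.2

Top = 150
Denominator = 150 + 23 + 66 + 48 + 7 + 83 = 377
RR1 = 150 / 377 = 0.3979
Denominator = 150 + 23 + 66 + 48 + 7 = 294
RR5 = 150 / 294 = 0.5102
Difference = 51.02 − 39.79 = 11.23 percentage points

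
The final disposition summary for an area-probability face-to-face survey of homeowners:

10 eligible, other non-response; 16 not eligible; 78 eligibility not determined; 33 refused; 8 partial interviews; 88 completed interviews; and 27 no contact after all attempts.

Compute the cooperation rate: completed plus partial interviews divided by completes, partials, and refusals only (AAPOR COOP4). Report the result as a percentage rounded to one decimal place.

Num = 88 + 8 = 96
Denominator = 88 + 8 + 33 = 129
COOP4 = 96 / 129 = 0.7442

74.4%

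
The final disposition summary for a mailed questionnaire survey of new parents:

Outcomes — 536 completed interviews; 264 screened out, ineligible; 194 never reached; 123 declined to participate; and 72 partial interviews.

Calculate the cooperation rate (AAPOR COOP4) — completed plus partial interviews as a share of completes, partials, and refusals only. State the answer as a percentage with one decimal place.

83.2%

Top = 536 + 72 = 608
Denom = 536 + 72 + 123 = 731
COOP4 = 608 / 731 = 0.8317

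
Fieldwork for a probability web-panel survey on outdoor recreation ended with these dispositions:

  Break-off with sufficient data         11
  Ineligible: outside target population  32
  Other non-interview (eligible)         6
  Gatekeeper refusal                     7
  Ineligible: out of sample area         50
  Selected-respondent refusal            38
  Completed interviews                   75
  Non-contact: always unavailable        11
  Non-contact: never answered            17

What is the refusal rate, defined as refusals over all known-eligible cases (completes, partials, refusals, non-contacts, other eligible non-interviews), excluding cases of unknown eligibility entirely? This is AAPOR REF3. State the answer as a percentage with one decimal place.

27.3%

Refusal or break-off = 7 + 38 = 45
Non-contacts = 17 + 11 = 28
Out of scope = 32 + 50 = 82
Top = 45
Denominator = 75 + 11 + 45 + 28 + 6 = 165
REF3 = 45 / 165 = 0.2727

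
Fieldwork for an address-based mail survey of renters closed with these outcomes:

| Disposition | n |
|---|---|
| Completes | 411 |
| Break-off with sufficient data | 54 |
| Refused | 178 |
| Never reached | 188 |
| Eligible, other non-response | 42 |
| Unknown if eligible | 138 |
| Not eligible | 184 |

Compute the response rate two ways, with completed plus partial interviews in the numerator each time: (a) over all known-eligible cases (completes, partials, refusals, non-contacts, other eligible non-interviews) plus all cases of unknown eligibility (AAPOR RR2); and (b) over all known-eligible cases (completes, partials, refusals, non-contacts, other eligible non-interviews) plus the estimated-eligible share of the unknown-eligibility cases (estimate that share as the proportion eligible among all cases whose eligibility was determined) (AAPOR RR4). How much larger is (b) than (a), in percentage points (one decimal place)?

Top = 411 + 54 = 465
Base = 411 + 54 + 178 + 188 + 42 + 138 = 1011
RR2 = 465 / 1011 = 0.4599
Eligible (known) = 411 + 54 + 178 + 188 + 42 = 873
e = 873 / (873 + 184) = 873 / 1057 = 0.8259
e × U = 0.8259 × 138 = 113.97
Base = 873 + 113.97 = 986.97
RR4 = 465 / 986.97 = 0.4711
Difference = 47.11 − 45.99 = 1.12 percentage points

1.1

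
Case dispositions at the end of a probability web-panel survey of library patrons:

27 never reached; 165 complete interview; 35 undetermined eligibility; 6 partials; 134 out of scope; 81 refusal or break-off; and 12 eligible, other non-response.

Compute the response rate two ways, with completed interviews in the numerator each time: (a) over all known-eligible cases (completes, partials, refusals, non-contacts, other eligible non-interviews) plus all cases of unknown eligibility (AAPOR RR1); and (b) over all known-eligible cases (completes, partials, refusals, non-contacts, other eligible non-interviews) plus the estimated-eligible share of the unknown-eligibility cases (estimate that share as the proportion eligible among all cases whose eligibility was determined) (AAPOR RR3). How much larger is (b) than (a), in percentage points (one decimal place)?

Numerator: 165
Denominator: 165 + 6 + 81 + 27 + 12 + 35 = 326
RR1 = 165 / 326 = 0.5061
Known eligible: 165 + 6 + 81 + 27 + 12 = 291
e = 291 / (291 + 134) = 291 / 425 = 0.6847
e × U: 0.6847 × 35 = 23.96
Denominator: 291 + 23.96 = 314.96
RR3 = 165 / 314.96 = 0.5239
Difference = 52.39 − 50.61 = 1.78 percentage points

1.8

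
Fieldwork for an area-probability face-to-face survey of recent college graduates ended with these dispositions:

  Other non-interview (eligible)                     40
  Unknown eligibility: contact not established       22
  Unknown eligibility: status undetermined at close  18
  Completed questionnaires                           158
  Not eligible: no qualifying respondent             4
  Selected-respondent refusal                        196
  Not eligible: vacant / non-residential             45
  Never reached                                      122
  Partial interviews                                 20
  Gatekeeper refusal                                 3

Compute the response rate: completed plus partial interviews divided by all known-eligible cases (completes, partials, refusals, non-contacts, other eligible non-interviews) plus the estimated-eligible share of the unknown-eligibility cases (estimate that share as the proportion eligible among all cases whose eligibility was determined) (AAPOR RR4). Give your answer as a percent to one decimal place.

30.9%

Refused = 3 + 196 = 199
Undetermined eligibility = 22 + 18 = 40
Ineligible = 4 + 45 = 49
Top = 158 + 20 = 178
Determined eligible = 158 + 20 + 199 + 122 + 40 = 539
e = 539 / (539 + 49) = 539 / 588 = 0.9167
e × U = 0.9167 × 40 = 36.67
Base = 539 + 36.67 = 575.67
RR4 = 178 / 575.67 = 0.3092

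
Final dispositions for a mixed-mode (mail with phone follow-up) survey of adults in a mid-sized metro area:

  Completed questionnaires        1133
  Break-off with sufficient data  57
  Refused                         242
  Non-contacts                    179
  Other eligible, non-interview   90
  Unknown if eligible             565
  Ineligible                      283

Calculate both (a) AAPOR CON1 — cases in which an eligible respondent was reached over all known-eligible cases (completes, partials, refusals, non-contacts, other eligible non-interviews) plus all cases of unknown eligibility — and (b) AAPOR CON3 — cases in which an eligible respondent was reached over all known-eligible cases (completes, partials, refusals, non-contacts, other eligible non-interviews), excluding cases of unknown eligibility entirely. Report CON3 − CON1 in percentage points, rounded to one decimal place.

Numerator → 1133 + 57 + 242 + 90 = 1522
Denominator → 1133 + 57 + 242 + 179 + 90 + 565 = 2266
CON1 = 1522 / 2266 = 0.6717
Denominator → 1133 + 57 + 242 + 179 + 90 = 1701
CON3 = 1522 / 1701 = 0.8948
Difference = 89.48 − 67.17 = 22.31 percentage points

22.3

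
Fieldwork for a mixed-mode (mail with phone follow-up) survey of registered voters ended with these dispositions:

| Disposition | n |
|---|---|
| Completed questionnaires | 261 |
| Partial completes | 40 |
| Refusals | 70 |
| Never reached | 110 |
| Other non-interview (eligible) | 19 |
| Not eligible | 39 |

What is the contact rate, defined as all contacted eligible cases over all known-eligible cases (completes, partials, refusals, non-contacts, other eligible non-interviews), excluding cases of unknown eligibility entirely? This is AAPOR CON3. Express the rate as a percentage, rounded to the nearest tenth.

78.0%

Num = 261 + 40 + 70 + 19 = 390
Denominator = 261 + 40 + 70 + 110 + 19 = 500
CON3 = 390 / 500 = 0.7800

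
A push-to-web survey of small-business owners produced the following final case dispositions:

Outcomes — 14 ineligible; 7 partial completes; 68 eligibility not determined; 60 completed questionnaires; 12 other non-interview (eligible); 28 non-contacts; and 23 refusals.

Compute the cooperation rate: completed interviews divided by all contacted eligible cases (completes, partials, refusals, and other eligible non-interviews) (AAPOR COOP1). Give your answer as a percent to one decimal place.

58.8%

Num → 60
Denominator → 60 + 7 + 23 + 12 = 102
COOP1 = 60 / 102 = 0.5882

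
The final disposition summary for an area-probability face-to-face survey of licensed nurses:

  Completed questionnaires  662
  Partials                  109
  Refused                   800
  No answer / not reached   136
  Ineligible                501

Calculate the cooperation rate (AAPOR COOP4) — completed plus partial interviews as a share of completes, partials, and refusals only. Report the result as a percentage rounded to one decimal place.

49.1%

Numerator: 662 + 109 = 771
Base: 662 + 109 + 800 = 1571
COOP4 = 771 / 1571 = 0.4908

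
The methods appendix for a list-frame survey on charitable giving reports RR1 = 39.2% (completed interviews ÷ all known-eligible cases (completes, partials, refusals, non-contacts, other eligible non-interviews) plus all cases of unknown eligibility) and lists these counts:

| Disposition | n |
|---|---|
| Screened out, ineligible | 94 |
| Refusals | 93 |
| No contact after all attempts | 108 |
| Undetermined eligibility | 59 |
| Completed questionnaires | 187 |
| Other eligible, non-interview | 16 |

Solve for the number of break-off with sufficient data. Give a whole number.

RR1 = 187 / D = 0.392
D = 187 / 0.392 = 477.0
Other denominator terms total 463
break-off with sufficient data = 477.0 − 463 ≈ 14

14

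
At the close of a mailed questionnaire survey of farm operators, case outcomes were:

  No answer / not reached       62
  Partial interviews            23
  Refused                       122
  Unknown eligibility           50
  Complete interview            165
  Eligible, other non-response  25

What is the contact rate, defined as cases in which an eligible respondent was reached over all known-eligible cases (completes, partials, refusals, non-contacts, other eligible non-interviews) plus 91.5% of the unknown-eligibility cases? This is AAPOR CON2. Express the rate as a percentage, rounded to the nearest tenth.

75.7%

Numerator = 165 + 23 + 122 + 25 = 335
Known eligible = 165 + 23 + 122 + 62 + 25 = 397
Estimated eligible among unknowns = 0.9150 × 50 = 45.75
Base = 397 + 45.75 = 442.75
CON2 = 335 / 442.75 = 0.7566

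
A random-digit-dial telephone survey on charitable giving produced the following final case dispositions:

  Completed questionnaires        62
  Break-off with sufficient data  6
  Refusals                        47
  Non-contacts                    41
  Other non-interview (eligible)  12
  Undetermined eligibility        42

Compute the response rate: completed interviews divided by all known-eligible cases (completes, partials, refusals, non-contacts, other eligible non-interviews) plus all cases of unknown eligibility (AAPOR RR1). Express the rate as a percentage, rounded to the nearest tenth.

29.5%

Numerator = 62
Denom = 62 + 6 + 47 + 41 + 12 + 42 = 210
RR1 = 62 / 210 = 0.2952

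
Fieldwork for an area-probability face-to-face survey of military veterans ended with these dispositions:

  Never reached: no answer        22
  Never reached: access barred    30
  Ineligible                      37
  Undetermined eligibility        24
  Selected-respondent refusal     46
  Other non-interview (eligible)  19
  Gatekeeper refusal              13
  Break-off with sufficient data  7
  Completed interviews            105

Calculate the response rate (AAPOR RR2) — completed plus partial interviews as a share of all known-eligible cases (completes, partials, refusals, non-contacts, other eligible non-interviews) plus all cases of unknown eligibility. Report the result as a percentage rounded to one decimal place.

Refusal or break-off = 13 + 46 = 59
No answer / not reached = 22 + 30 = 52
Num = 105 + 7 = 112
Denom = 105 + 7 + 59 + 52 + 19 + 24 = 266
RR2 = 112 / 266 = 0.4211

42.1%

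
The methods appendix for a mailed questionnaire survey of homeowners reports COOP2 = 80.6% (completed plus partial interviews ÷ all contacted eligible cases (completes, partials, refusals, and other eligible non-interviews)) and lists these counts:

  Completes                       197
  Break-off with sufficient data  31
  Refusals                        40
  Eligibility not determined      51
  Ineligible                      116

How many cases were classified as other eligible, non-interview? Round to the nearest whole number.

15

Num → 197 + 31 = 228
COOP2 = 228 / D = 0.806
D = 228 / 0.806 = 282.9
Other denominator terms total 268
other eligible, non-interview = 282.9 − 268 ≈ 15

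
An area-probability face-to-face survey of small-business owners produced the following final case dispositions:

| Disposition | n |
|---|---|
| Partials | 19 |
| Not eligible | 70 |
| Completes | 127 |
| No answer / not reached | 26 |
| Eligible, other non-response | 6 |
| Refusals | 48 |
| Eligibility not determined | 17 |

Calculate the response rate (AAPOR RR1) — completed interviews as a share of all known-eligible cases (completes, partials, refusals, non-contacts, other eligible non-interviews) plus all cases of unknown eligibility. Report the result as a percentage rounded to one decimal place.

Top = 127
Denominator = 127 + 19 + 48 + 26 + 6 + 17 = 243
RR1 = 127 / 243 = 0.5226

52.3%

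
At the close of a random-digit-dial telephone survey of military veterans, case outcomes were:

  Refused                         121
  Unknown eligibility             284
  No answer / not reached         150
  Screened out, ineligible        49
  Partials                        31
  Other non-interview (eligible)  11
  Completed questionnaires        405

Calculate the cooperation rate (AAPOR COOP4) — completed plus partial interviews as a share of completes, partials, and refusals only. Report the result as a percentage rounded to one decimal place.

78.3%

Num → 405 + 31 = 436
Denom → 405 + 31 + 121 = 557
COOP4 = 436 / 557 = 0.7828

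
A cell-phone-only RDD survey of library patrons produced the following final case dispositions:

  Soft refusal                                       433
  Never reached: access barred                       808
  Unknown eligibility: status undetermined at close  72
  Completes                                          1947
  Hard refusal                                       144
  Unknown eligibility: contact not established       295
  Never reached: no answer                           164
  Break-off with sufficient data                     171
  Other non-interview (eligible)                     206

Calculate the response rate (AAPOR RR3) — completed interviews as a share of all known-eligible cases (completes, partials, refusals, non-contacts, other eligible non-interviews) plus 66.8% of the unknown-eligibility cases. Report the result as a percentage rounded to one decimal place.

47.3%

Refused = 144 + 433 = 577
Non-contacts = 164 + 808 = 972
Unknown if eligible = 295 + 72 = 367
Num: 1947
Known eligible: 1947 + 171 + 577 + 972 + 206 = 3873
Eligible share of unknowns: 0.6680 × 367 = 245.16
Base: 3873 + 245.16 = 4118.16
RR3 = 1947 / 4118.16 = 0.4728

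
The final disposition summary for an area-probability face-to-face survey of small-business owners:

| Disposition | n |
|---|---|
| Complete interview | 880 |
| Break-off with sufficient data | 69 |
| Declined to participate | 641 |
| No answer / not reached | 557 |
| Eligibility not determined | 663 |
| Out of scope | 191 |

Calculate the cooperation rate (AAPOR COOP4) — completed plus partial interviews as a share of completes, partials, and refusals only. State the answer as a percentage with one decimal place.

Numerator → 880 + 69 = 949
Denominator → 880 + 69 + 641 = 1590
COOP4 = 949 / 1590 = 0.5969

59.7%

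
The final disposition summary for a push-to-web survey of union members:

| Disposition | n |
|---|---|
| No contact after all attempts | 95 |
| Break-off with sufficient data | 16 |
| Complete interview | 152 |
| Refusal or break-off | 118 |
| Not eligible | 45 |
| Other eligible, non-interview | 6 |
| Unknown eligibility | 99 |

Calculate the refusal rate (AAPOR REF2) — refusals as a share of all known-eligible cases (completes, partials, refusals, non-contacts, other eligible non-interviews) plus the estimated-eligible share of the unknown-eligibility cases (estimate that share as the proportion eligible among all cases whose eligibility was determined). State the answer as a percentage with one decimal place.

Top → 118
Known eligible → 152 + 16 + 118 + 95 + 6 = 387
e = 387 / (387 + 45) = 387 / 432 = 0.8958
e × U → 0.8958 × 99 = 88.68
Denom → 387 + 88.68 = 475.68
REF2 = 118 / 475.68 = 0.2481

24.8%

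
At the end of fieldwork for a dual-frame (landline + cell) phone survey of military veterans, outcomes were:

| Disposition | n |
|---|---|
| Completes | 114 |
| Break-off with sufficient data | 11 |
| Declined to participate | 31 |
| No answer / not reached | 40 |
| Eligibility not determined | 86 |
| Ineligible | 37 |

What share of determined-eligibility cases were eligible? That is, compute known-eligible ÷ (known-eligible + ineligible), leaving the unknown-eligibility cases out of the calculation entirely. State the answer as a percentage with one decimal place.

Eligible (known): 114 + 11 + 31 + 40 = 196
e = 196 / (196 + 37) = 196 / 233 = 0.8412

84.1%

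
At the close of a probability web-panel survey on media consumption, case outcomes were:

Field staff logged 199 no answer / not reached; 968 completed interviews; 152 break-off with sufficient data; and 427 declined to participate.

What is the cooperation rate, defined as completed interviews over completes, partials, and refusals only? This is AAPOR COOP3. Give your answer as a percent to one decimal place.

Num → 968
Denominator → 968 + 152 + 427 = 1547
COOP3 = 968 / 1547 = 0.6257

62.6%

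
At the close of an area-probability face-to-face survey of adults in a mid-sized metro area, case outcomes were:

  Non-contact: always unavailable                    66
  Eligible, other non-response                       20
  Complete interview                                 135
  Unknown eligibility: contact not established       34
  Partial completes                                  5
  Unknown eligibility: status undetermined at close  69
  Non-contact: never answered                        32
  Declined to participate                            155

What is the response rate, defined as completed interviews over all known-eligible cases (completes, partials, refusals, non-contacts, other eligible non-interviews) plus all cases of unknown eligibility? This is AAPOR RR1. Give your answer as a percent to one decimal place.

26.2%

Never reached = 32 + 66 = 98
Undetermined eligibility = 34 + 69 = 103
Top = 135
Denominator = 135 + 5 + 155 + 98 + 20 + 103 = 516
RR1 = 135 / 516 = 0.2616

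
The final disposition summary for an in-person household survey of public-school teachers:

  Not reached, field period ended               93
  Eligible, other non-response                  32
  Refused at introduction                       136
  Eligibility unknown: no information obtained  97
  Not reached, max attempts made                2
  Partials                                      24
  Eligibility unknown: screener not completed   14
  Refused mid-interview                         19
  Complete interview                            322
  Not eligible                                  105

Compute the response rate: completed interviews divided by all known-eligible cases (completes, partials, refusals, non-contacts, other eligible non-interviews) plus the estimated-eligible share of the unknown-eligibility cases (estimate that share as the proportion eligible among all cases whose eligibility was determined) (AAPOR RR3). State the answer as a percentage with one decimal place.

44.5%

Refused = 136 + 19 = 155
Never reached = 93 + 2 = 95
Unknown eligibility = 14 + 97 = 111
Num = 322
Eligible (known) = 322 + 24 + 155 + 95 + 32 = 628
e = 628 / (628 + 105) = 628 / 733 = 0.8568
e × U = 0.8568 × 111 = 95.10
Denom = 628 + 95.10 = 723.10
RR3 = 322 / 723.10 = 0.4453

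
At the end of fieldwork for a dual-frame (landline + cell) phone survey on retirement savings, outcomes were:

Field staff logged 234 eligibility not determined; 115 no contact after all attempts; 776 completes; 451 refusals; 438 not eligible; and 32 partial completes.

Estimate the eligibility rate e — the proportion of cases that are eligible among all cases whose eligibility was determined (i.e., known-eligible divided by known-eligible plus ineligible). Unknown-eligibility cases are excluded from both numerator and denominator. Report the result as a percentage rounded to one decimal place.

Determined eligible = 776 + 32 + 451 + 115 = 1374
e = 1374 / (1374 + 438) = 1374 / 1812 = 0.7583

75.8%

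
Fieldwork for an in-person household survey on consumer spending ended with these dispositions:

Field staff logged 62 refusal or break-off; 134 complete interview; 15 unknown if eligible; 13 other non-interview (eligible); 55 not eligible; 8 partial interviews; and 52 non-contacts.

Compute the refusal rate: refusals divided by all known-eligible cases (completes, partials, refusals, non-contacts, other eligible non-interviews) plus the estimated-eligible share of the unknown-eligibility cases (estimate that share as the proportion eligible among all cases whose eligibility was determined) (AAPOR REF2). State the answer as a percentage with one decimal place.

Num: 62
Known eligible: 134 + 8 + 62 + 52 + 13 = 269
e = 269 / (269 + 55) = 269 / 324 = 0.8302
Eligible share of unknowns: 0.8302 × 15 = 12.45
Base: 269 + 12.45 = 281.45
REF2 = 62 / 281.45 = 0.2203

22.0%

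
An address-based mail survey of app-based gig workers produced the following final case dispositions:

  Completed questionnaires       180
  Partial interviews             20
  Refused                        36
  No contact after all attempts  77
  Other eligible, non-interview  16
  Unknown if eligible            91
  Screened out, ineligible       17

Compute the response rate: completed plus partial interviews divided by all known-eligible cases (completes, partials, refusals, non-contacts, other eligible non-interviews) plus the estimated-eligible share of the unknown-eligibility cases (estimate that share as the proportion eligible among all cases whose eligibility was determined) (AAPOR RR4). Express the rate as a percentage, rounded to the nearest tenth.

48.1%

Numerator: 180 + 20 = 200
Known eligible: 180 + 20 + 36 + 77 + 16 = 329
e = 329 / (329 + 17) = 329 / 346 = 0.9509
Eligible share of unknowns: 0.9509 × 91 = 86.53
Denom: 329 + 86.53 = 415.53
RR4 = 200 / 415.53 = 0.4813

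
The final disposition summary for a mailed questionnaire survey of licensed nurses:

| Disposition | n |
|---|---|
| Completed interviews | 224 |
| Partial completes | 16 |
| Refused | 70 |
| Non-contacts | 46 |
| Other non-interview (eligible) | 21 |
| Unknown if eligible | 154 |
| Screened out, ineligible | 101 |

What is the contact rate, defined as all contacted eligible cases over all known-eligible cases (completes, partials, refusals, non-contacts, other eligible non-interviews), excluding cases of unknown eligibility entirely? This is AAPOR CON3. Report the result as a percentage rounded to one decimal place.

Num = 224 + 16 + 70 + 21 = 331
Base = 224 + 16 + 70 + 46 + 21 = 377
CON3 = 331 / 377 = 0.8780

87.8%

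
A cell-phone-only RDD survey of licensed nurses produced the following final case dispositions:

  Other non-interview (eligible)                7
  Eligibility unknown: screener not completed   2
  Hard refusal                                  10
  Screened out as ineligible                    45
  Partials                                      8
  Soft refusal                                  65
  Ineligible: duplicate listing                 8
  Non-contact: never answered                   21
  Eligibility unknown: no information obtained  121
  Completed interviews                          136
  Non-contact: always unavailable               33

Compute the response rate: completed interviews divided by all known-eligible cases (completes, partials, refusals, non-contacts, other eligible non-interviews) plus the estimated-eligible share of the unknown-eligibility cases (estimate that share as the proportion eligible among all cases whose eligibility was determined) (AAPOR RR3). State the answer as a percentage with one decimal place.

Declined to participate = 10 + 65 = 75
No contact after all attempts = 21 + 33 = 54
Unknown if eligible = 2 + 121 = 123
Out of scope = 45 + 8 = 53
Numerator: 136
Determined eligible: 136 + 8 + 75 + 54 + 7 = 280
e = 280 / (280 + 53) = 280 / 333 = 0.8408
Eligible share of unknowns: 0.8408 × 123 = 103.42
Base: 280 + 103.42 = 383.42
RR3 = 136 / 383.42 = 0.3547

35.5%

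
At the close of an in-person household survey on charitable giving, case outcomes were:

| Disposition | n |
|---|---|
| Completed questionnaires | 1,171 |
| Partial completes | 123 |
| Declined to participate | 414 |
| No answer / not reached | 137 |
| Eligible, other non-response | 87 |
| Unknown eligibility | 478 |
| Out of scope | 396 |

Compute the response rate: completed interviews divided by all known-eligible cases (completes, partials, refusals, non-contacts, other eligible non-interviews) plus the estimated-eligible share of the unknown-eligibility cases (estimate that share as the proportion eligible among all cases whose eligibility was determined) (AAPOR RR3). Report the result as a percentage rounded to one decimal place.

Num = 1171
Eligible (known) = 1171 + 123 + 414 + 137 + 87 = 1932
e = 1932 / (1932 + 396) = 1932 / 2328 = 0.8299
Estimated eligible among unknowns = 0.8299 × 478 = 396.69
Denominator = 1932 + 396.69 = 2328.69
RR3 = 1171 / 2328.69 = 0.5029

50.3%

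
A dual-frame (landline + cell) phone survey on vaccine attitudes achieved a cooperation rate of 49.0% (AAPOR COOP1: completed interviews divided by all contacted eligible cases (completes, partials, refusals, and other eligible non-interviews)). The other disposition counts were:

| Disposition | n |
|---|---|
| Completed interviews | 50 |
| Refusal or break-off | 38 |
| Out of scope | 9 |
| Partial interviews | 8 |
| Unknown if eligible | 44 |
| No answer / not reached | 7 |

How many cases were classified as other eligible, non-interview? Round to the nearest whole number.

COOP1 = 50 / D = 0.490
D = 50 / 0.490 = 102.0
Remaining denominator categories sum to 96
other eligible, non-interview = 102.0 − 96 ≈ 6

6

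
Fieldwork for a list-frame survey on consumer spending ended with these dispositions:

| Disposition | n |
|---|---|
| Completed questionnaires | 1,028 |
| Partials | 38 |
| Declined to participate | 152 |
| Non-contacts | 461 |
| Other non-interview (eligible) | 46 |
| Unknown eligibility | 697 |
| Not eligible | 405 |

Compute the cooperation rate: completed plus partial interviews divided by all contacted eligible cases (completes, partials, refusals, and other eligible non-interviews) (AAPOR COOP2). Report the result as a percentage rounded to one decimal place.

Numerator: 1028 + 38 = 1066
Base: 1028 + 38 + 152 + 46 = 1264
COOP2 = 1066 / 1264 = 0.8434

84.3%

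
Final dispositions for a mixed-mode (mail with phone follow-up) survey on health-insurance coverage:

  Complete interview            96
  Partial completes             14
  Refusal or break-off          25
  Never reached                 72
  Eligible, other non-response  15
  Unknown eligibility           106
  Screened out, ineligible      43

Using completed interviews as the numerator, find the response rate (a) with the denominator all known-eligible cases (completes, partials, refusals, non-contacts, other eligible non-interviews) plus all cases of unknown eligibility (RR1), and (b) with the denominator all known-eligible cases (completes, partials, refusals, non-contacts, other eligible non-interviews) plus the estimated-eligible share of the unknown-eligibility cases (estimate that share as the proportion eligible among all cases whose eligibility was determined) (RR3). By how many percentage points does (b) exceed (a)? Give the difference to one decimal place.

Num = 96
Base = 96 + 14 + 25 + 72 + 15 + 106 = 328
RR1 = 96 / 328 = 0.2927
Known eligible = 96 + 14 + 25 + 72 + 15 = 222
e = 222 / (222 + 43) = 222 / 265 = 0.8377
Estimated eligible among unknowns = 0.8377 × 106 = 88.80
Base = 222 + 88.80 = 310.80
RR3 = 96 / 310.80 = 0.3089
Difference = 30.89 − 29.27 = 1.62 percentage points

1.6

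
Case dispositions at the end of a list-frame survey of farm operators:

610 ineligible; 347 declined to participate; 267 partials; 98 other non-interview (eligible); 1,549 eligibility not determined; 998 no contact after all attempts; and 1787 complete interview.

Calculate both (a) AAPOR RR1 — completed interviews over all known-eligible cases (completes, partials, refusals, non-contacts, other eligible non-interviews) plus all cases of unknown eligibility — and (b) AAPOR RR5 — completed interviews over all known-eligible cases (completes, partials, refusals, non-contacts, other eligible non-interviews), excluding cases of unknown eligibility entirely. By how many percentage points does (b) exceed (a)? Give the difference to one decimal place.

Top → 1787
Denominator → 1787 + 267 + 347 + 998 + 98 + 1549 = 5046
RR1 = 1787 / 5046 = 0.3541
Denominator → 1787 + 267 + 347 + 998 + 98 = 3497
RR5 = 1787 / 3497 = 0.5110
Difference = 51.10 − 35.41 = 15.69 percentage points

15.7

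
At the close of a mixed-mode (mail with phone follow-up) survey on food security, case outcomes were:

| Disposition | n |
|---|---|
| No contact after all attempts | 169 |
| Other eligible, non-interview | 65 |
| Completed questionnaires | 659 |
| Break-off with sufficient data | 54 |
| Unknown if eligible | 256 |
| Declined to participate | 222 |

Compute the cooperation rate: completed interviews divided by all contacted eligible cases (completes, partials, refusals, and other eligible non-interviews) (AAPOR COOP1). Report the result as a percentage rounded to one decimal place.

65.9%

Numerator: 659
Denominator: 659 + 54 + 222 + 65 = 1000
COOP1 = 659 / 1000 = 0.6590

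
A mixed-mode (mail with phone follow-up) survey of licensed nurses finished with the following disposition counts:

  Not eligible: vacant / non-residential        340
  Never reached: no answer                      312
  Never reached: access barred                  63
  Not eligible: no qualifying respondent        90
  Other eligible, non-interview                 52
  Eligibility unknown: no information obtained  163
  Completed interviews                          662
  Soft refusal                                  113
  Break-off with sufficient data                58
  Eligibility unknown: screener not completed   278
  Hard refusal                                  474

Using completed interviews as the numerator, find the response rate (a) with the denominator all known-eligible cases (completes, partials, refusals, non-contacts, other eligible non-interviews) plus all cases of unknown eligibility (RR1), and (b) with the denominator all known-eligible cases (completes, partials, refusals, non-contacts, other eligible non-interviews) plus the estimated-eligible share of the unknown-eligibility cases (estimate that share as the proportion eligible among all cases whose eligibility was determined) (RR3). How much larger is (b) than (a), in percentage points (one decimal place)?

1.3

Declined to participate = 474 + 113 = 587
No contact after all attempts = 312 + 63 = 375
Unknown if eligible = 278 + 163 = 441
Out of scope = 90 + 340 = 430
Numerator: 662
Denom: 662 + 58 + 587 + 375 + 52 + 441 = 2175
RR1 = 662 / 2175 = 0.3044
Known eligible: 662 + 58 + 587 + 375 + 52 = 1734
e = 1734 / (1734 + 430) = 1734 / 2164 = 0.8013
Eligible share of unknowns: 0.8013 × 441 = 353.37
Denom: 1734 + 353.37 = 2087.37
RR3 = 662 / 2087.37 = 0.3171
Difference = 31.71 − 30.44 = 1.27 percentage points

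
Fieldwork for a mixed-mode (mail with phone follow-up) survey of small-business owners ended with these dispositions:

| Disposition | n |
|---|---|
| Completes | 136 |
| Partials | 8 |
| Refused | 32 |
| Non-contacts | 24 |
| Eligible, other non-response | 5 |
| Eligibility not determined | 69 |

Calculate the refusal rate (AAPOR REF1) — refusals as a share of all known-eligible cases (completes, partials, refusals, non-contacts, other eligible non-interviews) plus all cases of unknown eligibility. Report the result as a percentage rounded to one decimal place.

11.7%

Top = 32
Denom = 136 + 8 + 32 + 24 + 5 + 69 = 274
REF1 = 32 / 274 = 0.1168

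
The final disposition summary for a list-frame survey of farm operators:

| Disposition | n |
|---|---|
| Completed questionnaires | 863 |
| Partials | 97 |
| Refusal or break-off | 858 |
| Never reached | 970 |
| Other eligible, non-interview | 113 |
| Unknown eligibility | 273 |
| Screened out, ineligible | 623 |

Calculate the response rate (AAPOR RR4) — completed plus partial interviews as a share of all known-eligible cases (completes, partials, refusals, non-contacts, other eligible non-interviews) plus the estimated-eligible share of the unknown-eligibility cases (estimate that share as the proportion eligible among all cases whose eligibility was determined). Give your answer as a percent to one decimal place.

Num = 863 + 97 = 960
Determined eligible = 863 + 97 + 858 + 970 + 113 = 2901
e = 2901 / (2901 + 623) = 2901 / 3524 = 0.8232
Eligible share of unknowns = 0.8232 × 273 = 224.73
Denom = 2901 + 224.73 = 3125.73
RR4 = 960 / 3125.73 = 0.3071

30.7%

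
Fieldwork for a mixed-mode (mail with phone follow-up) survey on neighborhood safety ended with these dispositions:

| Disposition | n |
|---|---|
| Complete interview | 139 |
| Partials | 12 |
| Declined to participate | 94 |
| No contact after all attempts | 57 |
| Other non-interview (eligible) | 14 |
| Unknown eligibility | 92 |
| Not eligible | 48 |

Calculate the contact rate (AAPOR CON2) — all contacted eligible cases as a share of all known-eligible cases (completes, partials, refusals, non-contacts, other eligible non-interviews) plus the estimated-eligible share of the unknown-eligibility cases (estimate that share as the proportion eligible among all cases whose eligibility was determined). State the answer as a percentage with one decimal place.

65.4%

Numerator = 139 + 12 + 94 + 14 = 259
Eligible (known) = 139 + 12 + 94 + 57 + 14 = 316
e = 316 / (316 + 48) = 316 / 364 = 0.8681
Eligible share of unknowns = 0.8681 × 92 = 79.87
Denominator = 316 + 79.87 = 395.87
CON2 = 259 / 395.87 = 0.6543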